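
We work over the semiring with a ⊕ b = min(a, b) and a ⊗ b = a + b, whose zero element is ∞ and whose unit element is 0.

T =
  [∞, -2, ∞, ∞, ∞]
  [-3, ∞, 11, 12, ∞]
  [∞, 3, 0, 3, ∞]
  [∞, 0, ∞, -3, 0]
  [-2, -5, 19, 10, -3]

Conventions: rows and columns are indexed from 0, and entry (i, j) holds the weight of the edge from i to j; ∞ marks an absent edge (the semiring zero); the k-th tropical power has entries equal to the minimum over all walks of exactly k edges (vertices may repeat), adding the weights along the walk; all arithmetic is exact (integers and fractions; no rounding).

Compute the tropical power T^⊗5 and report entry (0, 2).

T^⊗2:
  [-5, ∞, 9, 10, ∞]
  [∞, -5, 11, 9, 12]
  [0, 3, 0, 0, 3]
  [-3, -5, 11, -6, -3]
  [-8, -8, 6, 7, -6]
T^⊗3:
  [∞, -7, 9, 7, 10]
  [-8, 7, 6, 6, 9]
  [0, -2, 0, -3, 0]
  [-8, -8, 6, -9, -6]
  [-11, -11, 3, 4, -9]
T^⊗4:
  [-10, 5, 4, 4, 7]
  [4, -10, 6, 3, 6]
  [-5, -5, 0, -6, -3]
  [-11, -11, 3, -12, -9]
  [-14, -14, 0, 1, -12]
T^⊗5:
  [2, -12, 4, 1, 4]
  [-13, 1, 1, 0, 3]
  [-8, -8, 0, -9, -6]
  [-14, -14, 0, -15, -12]
  [-17, -17, -3, -2, -15]
Key observation: the optimum is the walk 0->1->0->1->2->2, with weight (-2) + (-3) + (-2) + 11 + 0 = 4.
Optimal value attained by: walk 0->1->0->1->2->2.
Answer: (T^⊗5)[0][2] = 4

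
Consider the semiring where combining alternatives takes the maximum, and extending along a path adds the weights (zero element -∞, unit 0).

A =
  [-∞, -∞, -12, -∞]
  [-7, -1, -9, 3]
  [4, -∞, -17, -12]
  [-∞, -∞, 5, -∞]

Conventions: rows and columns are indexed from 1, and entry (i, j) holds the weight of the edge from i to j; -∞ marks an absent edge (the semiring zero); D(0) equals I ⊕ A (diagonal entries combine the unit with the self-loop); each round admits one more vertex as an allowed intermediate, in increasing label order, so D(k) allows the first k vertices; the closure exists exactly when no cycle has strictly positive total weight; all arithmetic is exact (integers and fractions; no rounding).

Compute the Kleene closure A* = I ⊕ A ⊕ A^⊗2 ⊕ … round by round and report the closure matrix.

D(0):
  [0, -∞, -12, -∞]
  [-7, 0, -9, 3]
  [4, -∞, 0, -12]
  [-∞, -∞, 5, 0]
D(1):
  [0, -∞, -12, -∞]
  [-7, 0, -9, 3]
  [4, -∞, 0, -12]
  [-∞, -∞, 5, 0]
D(2):
  [0, -∞, -12, -∞]
  [-7, 0, -9, 3]
  [4, -∞, 0, -12]
  [-∞, -∞, 5, 0]
D(3):
  [0, -∞, -12, -24]
  [-5, 0, -9, 3]
  [4, -∞, 0, -12]
  [9, -∞, 5, 0]
D(4):
  [0, -∞, -12, -24]
  [12, 0, 8, 3]
  [4, -∞, 0, -12]
  [9, -∞, 5, 0]
Answer: A* = [[0, -∞, -12, -24], [12, 0, 8, 3], [4, -∞, 0, -12], [9, -∞, 5, 0]]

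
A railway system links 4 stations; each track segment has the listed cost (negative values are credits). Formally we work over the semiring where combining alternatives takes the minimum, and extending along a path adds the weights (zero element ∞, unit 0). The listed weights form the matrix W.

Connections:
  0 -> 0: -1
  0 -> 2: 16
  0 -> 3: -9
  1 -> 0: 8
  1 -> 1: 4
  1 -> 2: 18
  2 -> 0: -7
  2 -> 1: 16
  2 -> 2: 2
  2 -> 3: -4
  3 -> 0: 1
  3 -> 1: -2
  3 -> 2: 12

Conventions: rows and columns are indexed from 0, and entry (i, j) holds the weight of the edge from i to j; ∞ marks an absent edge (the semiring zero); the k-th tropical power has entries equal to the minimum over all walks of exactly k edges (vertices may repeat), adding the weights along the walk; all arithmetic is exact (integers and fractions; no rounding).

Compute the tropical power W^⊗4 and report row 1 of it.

W^⊗2:
  [-8, -11, 3, -10]
  [7, 8, 20, -1]
  [-8, -6, 4, -16]
  [0, 2, 14, -8]
W^⊗3:
  [-9, -12, 2, -17]
  [0, -3, 11, -2]
  [-15, -18, -4, -17]
  [-7, -10, 4, -9]
W^⊗4:
  [-16, -19, -5, -18]
  [-1, -4, 10, -9]
  [-16, -19, -5, -24]
  [-8, -11, 3, -16]
Answer: row 1 of W^⊗4 = [-1, -4, 10, -9]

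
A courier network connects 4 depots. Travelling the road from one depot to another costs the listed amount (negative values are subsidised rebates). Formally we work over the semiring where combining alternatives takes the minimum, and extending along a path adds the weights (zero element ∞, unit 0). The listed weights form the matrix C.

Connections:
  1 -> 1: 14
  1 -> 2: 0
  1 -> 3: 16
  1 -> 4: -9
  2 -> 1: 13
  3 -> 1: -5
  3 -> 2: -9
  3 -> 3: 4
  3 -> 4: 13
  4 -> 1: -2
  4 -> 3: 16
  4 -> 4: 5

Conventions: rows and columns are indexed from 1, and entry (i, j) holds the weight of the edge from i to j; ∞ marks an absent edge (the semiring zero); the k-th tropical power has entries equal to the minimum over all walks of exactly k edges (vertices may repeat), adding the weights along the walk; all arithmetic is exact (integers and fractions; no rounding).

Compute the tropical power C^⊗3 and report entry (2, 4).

C^⊗2:
  [-11, 7, 7, -4]
  [27, 13, 29, 4]
  [-1, -5, 8, -14]
  [3, -2, 14, -11]
C^⊗3:
  [-6, -11, 5, -20]
  [2, 20, 20, 9]
  [-16, -1, 2, -10]
  [-13, 3, 5, -6]
Key observation: the optimum is the walk 2->1->4->4, with weight 13 + (-9) + 5 = 9.
Optimal value attained by: walk 2->1->4->4.
Answer: (C^⊗3)[2][4] = 9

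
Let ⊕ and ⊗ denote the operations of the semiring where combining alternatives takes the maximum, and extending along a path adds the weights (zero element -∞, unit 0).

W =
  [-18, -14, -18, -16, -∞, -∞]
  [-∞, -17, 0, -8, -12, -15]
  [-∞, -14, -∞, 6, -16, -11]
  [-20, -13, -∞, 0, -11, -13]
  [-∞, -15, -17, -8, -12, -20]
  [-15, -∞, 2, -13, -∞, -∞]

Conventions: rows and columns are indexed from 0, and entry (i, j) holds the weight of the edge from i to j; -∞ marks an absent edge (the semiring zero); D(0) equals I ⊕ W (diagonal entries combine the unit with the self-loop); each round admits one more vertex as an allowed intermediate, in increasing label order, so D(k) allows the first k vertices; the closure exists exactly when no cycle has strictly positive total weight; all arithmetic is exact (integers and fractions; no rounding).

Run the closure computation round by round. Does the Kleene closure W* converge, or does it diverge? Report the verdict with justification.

D(0):
  [0, -14, -18, -16, -∞, -∞]
  [-∞, 0, 0, -8, -12, -15]
  [-∞, -14, 0, 6, -16, -11]
  [-20, -13, -∞, 0, -11, -13]
  [-∞, -15, -17, -8, 0, -20]
  [-15, -∞, 2, -13, -∞, 0]
D(1):
  [0, -14, -18, -16, -∞, -∞]
  [-∞, 0, 0, -8, -12, -15]
  [-∞, -14, 0, 6, -16, -11]
  [-20, -13, -38, 0, -11, -13]
  [-∞, -15, -17, -8, 0, -20]
  [-15, -29, 2, -13, -∞, 0]
D(2):
  [0, -14, -14, -16, -26, -29]
  [-∞, 0, 0, -8, -12, -15]
  [-∞, -14, 0, 6, -16, -11]
  [-20, -13, -13, 0, -11, -13]
  [-∞, -15, -15, -8, 0, -20]
  [-15, -29, 2, -13, -41, 0]
D(3):
  [0, -14, -14, -8, -26, -25]
  [-∞, 0, 0, 6, -12, -11]
  [-∞, -14, 0, 6, -16, -11]
  [-20, -13, -13, 0, -11, -13]
  [-∞, -15, -15, -8, 0, -20]
  [-15, -12, 2, 8, -14, 0]
D(4):
  [0, -14, -14, -8, -19, -21]
  [-14, 0, 0, 6, -5, -7]
  [-14, -7, 0, 6, -5, -7]
  [-20, -13, -13, 0, -11, -13]
  [-28, -15, -15, -8, 0, -20]
  [-12, -5, 2, 8, -3, 0]
D(5):
  [0, -14, -14, -8, -19, -21]
  [-14, 0, 0, 6, -5, -7]
  [-14, -7, 0, 6, -5, -7]
  [-20, -13, -13, 0, -11, -13]
  [-28, -15, -15, -8, 0, -20]
  [-12, -5, 2, 8, -3, 0]
D(6):
  [0, -14, -14, -8, -19, -21]
  [-14, 0, 0, 6, -5, -7]
  [-14, -7, 0, 6, -5, -7]
  [-20, -13, -11, 0, -11, -13]
  [-28, -15, -15, -8, 0, -20]
  [-12, -5, 2, 8, -3, 0]
Key observation: every diagonal entry stays at the unit through all rounds, so no improving cycle exists.
Answer: CONVERGES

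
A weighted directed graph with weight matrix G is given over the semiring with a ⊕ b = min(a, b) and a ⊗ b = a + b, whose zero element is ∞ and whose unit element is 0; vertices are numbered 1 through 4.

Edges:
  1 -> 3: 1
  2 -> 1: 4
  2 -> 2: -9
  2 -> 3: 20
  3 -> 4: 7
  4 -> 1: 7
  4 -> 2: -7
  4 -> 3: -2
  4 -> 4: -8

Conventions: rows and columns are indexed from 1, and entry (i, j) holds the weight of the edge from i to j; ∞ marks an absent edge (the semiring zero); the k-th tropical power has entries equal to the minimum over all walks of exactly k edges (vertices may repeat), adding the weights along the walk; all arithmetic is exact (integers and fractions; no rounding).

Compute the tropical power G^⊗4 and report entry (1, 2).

G^⊗2:
  [∞, ∞, ∞, 8]
  [-5, -18, 5, 27]
  [14, 0, 5, -1]
  [-3, -16, -10, -16]
G^⊗3:
  [15, 1, 6, 0]
  [-14, -27, -4, 12]
  [4, -9, -3, -9]
  [-12, -25, -18, -24]
G^⊗4:
  [5, -8, -2, -8]
  [-23, -36, -13, 3]
  [-5, -18, -11, -17]
  [-21, -34, -26, -32]
Key observation: the optimum is the walk 1->3->4->2->2, with weight 1 + 7 + (-7) + (-9) = -8.
Optimal value attained by: walk 1->3->4->2->2.
Answer: (G^⊗4)[1][2] = -8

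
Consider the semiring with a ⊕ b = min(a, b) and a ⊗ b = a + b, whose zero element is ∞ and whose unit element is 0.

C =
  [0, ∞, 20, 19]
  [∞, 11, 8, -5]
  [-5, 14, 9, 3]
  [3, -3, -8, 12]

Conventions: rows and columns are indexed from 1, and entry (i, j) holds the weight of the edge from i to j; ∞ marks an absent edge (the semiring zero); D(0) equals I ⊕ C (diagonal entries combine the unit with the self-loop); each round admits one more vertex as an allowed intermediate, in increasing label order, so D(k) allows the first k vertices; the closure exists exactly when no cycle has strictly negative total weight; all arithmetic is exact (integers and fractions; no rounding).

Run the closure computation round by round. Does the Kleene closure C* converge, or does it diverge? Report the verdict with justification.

D(0):
  [0, ∞, 20, 19]
  [∞, 0, 8, -5]
  [-5, 14, 0, 3]
  [3, -3, -8, 0]
D(1):
  [0, ∞, 20, 19]
  [∞, 0, 8, -5]
  [-5, 14, 0, 3]
  [3, -3, -8, 0]
Detection: at round 2, diagonal entry (4, 4) turns strictly negative.
Key observation: the cycle 4->2->4 has total weight (-3) + (-5), which is strictly negative.
Answer: DIVERGES — negative cycle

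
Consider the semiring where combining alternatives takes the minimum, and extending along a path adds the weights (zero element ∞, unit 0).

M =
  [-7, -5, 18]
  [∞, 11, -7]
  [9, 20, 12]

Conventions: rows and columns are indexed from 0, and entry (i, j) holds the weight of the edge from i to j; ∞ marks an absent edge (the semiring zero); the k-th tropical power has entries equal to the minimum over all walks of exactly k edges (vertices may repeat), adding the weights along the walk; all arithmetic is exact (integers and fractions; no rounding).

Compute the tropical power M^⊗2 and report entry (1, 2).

M^⊗2:
  [-14, -12, -12]
  [2, 13, 4]
  [2, 4, 13]
Key observation: the optimum is the walk 1->1->2, with weight 11 + (-7) = 4.
Optimal value attained by: walk 1->1->2.
Answer: (M^⊗2)[1][2] = 4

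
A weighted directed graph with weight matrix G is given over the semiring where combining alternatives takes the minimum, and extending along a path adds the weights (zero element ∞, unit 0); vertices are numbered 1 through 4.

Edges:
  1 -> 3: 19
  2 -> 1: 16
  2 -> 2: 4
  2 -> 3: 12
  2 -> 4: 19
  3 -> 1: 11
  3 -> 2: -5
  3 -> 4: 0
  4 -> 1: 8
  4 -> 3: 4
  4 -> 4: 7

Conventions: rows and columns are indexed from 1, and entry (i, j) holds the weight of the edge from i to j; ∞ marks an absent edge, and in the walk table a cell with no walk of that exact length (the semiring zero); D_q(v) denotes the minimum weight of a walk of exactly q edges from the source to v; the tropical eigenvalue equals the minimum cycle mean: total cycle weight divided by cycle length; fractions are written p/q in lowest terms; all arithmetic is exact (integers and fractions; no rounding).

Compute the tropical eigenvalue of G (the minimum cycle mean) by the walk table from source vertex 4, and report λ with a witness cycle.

q=0: [∞, ∞, ∞, 0]
q=1: [8, ∞, 4, 7]
q=2: [15, -1, 11, 4]
q=3: [12, 3, 8, 11]
q=4: [19, 3, 15, 8]
Optimal cycle mean attained by: cycle 3->4->3, total 0 + 4, length 2.
Answer: λ = 2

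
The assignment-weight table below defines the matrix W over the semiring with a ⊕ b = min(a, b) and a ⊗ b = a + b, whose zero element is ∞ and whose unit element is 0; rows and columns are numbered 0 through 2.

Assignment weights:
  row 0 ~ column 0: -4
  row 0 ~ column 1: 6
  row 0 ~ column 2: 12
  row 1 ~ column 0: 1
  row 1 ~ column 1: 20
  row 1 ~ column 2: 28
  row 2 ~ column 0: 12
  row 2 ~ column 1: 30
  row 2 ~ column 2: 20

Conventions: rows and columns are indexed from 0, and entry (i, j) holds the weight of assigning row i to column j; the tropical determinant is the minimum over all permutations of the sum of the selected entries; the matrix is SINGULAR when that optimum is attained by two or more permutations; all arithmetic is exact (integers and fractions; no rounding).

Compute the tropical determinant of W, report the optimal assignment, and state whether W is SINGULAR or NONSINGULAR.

σ = (0, 1, 2): (-4) + 20 + 20 = 36
σ = (0, 2, 1): (-4) + 28 + 30 = 54
σ = (1, 0, 2): 6 + 1 + 20 = 27
σ = (1, 2, 0): 6 + 28 + 12 = 46
σ = (2, 0, 1): 12 + 1 + 30 = 43
σ = (2, 1, 0): 12 + 20 + 12 = 44
Optimal value attained by: σ = (1, 0, 2).
Answer: det⊕(W) = 27; verdict: NONSINGULAR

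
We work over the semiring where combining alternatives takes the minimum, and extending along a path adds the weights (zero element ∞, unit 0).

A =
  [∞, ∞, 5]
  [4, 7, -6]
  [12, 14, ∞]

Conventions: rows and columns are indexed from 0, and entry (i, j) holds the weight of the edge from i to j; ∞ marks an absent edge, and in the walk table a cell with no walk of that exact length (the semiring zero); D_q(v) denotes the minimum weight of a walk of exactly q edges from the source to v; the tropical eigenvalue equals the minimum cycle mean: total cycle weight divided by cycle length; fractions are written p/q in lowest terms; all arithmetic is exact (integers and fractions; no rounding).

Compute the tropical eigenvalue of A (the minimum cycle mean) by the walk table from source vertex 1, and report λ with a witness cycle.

q=0: [∞, 0, ∞]
q=1: [4, 7, -6]
q=2: [6, 8, 1]
q=3: [12, 15, 2]
Optimal cycle mean attained by: cycle 1->2->1, total (-6) + 14, length 2.
Answer: λ = 4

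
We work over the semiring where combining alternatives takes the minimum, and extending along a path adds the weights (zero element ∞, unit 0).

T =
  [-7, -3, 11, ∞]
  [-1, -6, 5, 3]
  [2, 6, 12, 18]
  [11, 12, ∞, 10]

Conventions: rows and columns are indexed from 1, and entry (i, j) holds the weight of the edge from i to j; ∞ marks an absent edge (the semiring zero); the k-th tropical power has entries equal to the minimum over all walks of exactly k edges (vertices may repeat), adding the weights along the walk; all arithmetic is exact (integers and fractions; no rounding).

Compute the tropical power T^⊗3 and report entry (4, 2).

T^⊗2:
  [-14, -10, 2, 0]
  [-8, -12, -1, -3]
  [-5, -1, 11, 9]
  [4, 6, 17, 15]
T^⊗3:
  [-21, -17, -5, -7]
  [-15, -18, -7, -9]
  [-12, -8, 4, 2]
  [-3, 0, 11, 9]
Key observation: the optimum is the walk 4->2->2->2, with weight 12 + (-6) + (-6) = 0.
Optimal value attained by: walk 4->2->2->2.
Answer: (T^⊗3)[4][2] = 0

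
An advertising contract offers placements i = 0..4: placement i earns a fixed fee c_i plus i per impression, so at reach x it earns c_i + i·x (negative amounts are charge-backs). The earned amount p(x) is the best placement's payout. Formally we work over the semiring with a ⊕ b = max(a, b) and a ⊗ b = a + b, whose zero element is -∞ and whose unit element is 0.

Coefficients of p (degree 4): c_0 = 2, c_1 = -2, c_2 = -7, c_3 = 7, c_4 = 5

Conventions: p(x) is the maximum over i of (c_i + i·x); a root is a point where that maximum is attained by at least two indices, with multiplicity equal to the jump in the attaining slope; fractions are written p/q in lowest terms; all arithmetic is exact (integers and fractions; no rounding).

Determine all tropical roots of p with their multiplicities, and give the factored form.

hull edge (i=0, c=2) to (i=3, c=7): slope 5/3, span 3
hull edge (i=3, c=7) to (i=4, c=5): slope -2, span 1
Factored form: p(x) = 5 ⊗ (x ⊕ (-5/3)) ⊗ (x ⊕ (-5/3)) ⊗ (x ⊕ (-5/3)) ⊗ (x ⊕ 2)
Answer: roots = -5/3 (mult 3), 2 (mult 1)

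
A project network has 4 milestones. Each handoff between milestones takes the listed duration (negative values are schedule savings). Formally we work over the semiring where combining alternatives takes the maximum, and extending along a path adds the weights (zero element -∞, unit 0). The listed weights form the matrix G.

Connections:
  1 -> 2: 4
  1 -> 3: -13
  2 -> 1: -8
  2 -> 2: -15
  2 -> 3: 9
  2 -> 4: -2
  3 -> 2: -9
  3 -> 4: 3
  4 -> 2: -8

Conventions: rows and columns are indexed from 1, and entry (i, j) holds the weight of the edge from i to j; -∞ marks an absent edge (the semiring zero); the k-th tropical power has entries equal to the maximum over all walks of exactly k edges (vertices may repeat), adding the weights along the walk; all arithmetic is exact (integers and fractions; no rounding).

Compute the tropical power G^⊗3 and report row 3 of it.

G^⊗2:
  [-4, -11, 13, 2]
  [-23, 0, -6, 12]
  [-17, -5, 0, -11]
  [-16, -23, 1, -10]
G^⊗3:
  [-19, 4, -2, 16]
  [-8, 4, 9, -2]
  [-13, -9, 4, 3]
  [-31, -8, -14, 4]
Answer: row 3 of G^⊗3 = [-13, -9, 4, 3]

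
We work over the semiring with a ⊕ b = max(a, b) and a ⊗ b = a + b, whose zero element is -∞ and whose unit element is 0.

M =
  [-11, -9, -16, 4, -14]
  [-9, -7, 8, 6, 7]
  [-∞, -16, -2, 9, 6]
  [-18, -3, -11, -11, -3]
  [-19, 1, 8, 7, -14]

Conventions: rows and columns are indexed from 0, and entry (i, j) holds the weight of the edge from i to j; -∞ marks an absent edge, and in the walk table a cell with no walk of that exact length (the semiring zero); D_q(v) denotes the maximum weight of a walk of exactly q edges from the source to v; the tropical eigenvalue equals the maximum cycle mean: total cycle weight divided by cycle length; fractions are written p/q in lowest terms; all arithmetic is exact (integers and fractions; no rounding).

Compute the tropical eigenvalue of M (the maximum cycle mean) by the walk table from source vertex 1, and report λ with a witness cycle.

q=0: [-∞, 0, -∞, -∞, -∞]
q=1: [-9, -7, 8, 6, 7]
q=2: [-12, 8, 15, 17, 14]
q=3: [-1, 15, 22, 24, 21]
q=4: [6, 22, 29, 31, 28]
q=5: [13, 29, 36, 38, 35]
Optimal cycle mean attained by: cycle 2->4->2, total 6 + 8, length 2.
Answer: λ = 7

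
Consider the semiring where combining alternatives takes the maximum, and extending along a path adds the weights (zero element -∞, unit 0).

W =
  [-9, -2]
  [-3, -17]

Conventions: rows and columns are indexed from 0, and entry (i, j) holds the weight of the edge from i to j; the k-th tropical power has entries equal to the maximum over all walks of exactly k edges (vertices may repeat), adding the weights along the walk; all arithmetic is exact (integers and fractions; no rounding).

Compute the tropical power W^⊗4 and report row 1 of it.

W^⊗2:
  [-5, -11]
  [-12, -5]
W^⊗3:
  [-14, -7]
  [-8, -14]
W^⊗4:
  [-10, -16]
  [-17, -10]
Answer: row 1 of W^⊗4 = [-17, -10]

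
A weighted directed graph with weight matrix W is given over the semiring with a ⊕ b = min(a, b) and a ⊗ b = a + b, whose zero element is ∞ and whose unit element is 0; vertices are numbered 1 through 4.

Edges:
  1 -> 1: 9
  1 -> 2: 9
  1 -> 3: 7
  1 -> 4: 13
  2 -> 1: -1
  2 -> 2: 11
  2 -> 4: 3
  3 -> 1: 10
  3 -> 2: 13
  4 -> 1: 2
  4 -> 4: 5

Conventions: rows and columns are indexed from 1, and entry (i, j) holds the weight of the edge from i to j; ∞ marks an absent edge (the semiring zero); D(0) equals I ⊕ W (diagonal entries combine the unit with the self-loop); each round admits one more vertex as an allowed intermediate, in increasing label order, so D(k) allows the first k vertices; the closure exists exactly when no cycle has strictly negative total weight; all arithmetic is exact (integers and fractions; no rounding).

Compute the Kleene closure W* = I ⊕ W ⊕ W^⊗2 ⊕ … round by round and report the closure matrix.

D(0):
  [0, 9, 7, 13]
  [-1, 0, ∞, 3]
  [10, 13, 0, ∞]
  [2, ∞, ∞, 0]
D(1):
  [0, 9, 7, 13]
  [-1, 0, 6, 3]
  [10, 13, 0, 23]
  [2, 11, 9, 0]
D(2):
  [0, 9, 7, 12]
  [-1, 0, 6, 3]
  [10, 13, 0, 16]
  [2, 11, 9, 0]
D(3):
  [0, 9, 7, 12]
  [-1, 0, 6, 3]
  [10, 13, 0, 16]
  [2, 11, 9, 0]
D(4):
  [0, 9, 7, 12]
  [-1, 0, 6, 3]
  [10, 13, 0, 16]
  [2, 11, 9, 0]
Answer: W* = [[0, 9, 7, 12], [-1, 0, 6, 3], [10, 13, 0, 16], [2, 11, 9, 0]]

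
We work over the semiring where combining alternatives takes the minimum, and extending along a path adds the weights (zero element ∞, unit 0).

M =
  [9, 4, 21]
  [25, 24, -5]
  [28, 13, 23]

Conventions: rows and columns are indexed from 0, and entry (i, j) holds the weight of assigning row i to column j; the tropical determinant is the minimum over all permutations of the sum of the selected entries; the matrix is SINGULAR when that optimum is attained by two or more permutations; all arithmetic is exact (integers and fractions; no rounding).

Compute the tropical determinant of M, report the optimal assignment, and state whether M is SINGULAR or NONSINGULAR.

σ = (0, 1, 2): 9 + 24 + 23 = 56
σ = (0, 2, 1): 9 + (-5) + 13 = 17
σ = (1, 0, 2): 4 + 25 + 23 = 52
σ = (1, 2, 0): 4 + (-5) + 28 = 27
σ = (2, 0, 1): 21 + 25 + 13 = 59
σ = (2, 1, 0): 21 + 24 + 28 = 73
Optimal value attained by: σ = (0, 2, 1).
Answer: det⊕(M) = 17; verdict: NONSINGULAR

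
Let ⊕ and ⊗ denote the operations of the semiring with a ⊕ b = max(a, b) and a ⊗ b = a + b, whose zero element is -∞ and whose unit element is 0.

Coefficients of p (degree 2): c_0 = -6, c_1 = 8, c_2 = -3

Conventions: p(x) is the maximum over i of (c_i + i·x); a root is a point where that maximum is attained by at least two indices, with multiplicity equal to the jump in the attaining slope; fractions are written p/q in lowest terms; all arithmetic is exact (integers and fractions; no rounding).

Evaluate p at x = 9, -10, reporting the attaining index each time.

p(9) = max(-6+0·9=-6, 8+1·9=17, -3+2·9=15) = 17 (attained by i=1)
p(-10) = max(-6+0·(-10)=-6, 8+1·(-10)=-2, -3+2·(-10)=-23) = -2 (attained by i=1)
Answer: p(9) = 17; p(-10) = -2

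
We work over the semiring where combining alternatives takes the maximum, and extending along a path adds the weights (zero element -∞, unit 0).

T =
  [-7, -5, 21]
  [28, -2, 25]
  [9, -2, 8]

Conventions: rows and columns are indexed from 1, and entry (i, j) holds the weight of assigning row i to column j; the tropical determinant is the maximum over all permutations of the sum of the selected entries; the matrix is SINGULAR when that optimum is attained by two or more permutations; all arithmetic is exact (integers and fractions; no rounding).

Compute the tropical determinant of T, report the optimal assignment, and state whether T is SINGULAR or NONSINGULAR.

σ = (1, 2, 3): (-7) + (-2) + 8 = -1
σ = (1, 3, 2): (-7) + 25 + (-2) = 16
σ = (2, 1, 3): (-5) + 28 + 8 = 31
σ = (2, 3, 1): (-5) + 25 + 9 = 29
σ = (3, 1, 2): 21 + 28 + (-2) = 47
σ = (3, 2, 1): 21 + (-2) + 9 = 28
Optimal value attained by: σ = (3, 1, 2).
Answer: det⊕(T) = 47; verdict: NONSINGULAR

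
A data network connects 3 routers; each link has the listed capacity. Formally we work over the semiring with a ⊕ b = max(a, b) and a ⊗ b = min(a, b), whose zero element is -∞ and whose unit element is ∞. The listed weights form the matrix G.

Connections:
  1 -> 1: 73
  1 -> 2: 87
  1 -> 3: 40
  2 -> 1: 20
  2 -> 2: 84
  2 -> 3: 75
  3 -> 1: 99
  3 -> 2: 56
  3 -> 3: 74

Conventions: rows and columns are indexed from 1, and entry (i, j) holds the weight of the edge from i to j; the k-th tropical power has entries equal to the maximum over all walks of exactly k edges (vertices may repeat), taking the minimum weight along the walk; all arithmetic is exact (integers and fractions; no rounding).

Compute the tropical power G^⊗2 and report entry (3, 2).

G^⊗2:
  [73, 84, 75]
  [75, 84, 75]
  [74, 87, 74]
Key observation: the optimum is the walk 3->1->2, with weight 99 min 87 = 87.
Optimal value attained by: walk 3->1->2.
Answer: (G^⊗2)[3][2] = 87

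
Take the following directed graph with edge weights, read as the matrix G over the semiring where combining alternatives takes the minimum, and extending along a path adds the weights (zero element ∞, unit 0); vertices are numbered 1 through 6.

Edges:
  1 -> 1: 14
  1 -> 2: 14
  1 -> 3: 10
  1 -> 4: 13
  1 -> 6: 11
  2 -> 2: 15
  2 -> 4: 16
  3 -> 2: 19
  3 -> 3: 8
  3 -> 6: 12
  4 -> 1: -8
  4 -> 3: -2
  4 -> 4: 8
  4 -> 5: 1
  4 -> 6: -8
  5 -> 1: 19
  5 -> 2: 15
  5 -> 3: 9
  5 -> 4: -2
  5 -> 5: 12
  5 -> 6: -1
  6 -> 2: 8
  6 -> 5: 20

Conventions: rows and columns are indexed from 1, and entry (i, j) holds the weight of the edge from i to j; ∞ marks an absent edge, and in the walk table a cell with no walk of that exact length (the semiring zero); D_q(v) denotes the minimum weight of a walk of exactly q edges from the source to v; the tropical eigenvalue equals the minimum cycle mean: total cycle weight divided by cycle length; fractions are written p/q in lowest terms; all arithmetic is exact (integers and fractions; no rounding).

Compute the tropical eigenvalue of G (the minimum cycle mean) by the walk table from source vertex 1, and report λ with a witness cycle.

q=0: [0, ∞, ∞, ∞, ∞, ∞]
q=1: [14, 14, 10, 13, ∞, 11]
q=2: [5, 19, 11, 21, 14, 5]
q=3: [13, 13, 15, 12, 22, 13]
q=4: [4, 21, 10, 20, 13, 4]
q=5: [12, 12, 14, 11, 21, 12]
q=6: [3, 20, 9, 19, 12, 3]
Optimal cycle mean attained by: cycle 4->5->4, total 1 + (-2), length 2.
Answer: λ = -1/2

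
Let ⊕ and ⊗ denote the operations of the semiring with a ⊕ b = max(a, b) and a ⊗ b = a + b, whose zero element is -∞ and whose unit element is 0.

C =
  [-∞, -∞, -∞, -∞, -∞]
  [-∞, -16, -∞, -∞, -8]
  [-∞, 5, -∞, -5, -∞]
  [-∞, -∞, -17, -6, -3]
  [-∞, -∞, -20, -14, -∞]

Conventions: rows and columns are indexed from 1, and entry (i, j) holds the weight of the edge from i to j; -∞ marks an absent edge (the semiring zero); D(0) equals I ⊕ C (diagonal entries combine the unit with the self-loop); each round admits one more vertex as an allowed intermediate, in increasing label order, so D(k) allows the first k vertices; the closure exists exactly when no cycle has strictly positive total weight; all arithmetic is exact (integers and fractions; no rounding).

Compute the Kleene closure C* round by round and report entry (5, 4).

D(0):
  [0, -∞, -∞, -∞, -∞]
  [-∞, 0, -∞, -∞, -8]
  [-∞, 5, 0, -5, -∞]
  [-∞, -∞, -17, 0, -3]
  [-∞, -∞, -20, -14, 0]
D(1):
  [0, -∞, -∞, -∞, -∞]
  [-∞, 0, -∞, -∞, -8]
  [-∞, 5, 0, -5, -∞]
  [-∞, -∞, -17, 0, -3]
  [-∞, -∞, -20, -14, 0]
D(2):
  [0, -∞, -∞, -∞, -∞]
  [-∞, 0, -∞, -∞, -8]
  [-∞, 5, 0, -5, -3]
  [-∞, -∞, -17, 0, -3]
  [-∞, -∞, -20, -14, 0]
D(3):
  [0, -∞, -∞, -∞, -∞]
  [-∞, 0, -∞, -∞, -8]
  [-∞, 5, 0, -5, -3]
  [-∞, -12, -17, 0, -3]
  [-∞, -15, -20, -14, 0]
D(4):
  [0, -∞, -∞, -∞, -∞]
  [-∞, 0, -∞, -∞, -8]
  [-∞, 5, 0, -5, -3]
  [-∞, -12, -17, 0, -3]
  [-∞, -15, -20, -14, 0]
D(5):
  [0, -∞, -∞, -∞, -∞]
  [-∞, 0, -28, -22, -8]
  [-∞, 5, 0, -5, -3]
  [-∞, -12, -17, 0, -3]
  [-∞, -15, -20, -14, 0]
Answer: C*[5][4] = -14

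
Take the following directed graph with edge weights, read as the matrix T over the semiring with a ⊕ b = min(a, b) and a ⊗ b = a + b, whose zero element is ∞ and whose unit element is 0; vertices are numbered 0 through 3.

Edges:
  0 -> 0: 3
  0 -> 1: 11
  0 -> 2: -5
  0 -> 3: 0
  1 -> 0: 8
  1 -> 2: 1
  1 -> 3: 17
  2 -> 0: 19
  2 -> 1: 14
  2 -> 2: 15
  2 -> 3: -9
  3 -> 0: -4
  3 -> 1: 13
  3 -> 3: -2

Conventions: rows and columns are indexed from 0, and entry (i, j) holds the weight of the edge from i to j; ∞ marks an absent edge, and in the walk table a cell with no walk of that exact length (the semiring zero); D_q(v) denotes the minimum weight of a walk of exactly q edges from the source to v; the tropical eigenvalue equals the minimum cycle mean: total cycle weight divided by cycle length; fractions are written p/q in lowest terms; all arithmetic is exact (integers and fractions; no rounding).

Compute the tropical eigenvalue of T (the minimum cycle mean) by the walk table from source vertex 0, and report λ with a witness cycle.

q=0: [0, ∞, ∞, ∞]
q=1: [3, 11, -5, 0]
q=2: [-4, 9, -2, -14]
q=3: [-18, -1, -9, -16]
q=4: [-20, -7, -23, -18]
Optimal cycle mean attained by: cycle 0->2->3->0, total (-5) + (-9) + (-4), length 3.
Answer: λ = -6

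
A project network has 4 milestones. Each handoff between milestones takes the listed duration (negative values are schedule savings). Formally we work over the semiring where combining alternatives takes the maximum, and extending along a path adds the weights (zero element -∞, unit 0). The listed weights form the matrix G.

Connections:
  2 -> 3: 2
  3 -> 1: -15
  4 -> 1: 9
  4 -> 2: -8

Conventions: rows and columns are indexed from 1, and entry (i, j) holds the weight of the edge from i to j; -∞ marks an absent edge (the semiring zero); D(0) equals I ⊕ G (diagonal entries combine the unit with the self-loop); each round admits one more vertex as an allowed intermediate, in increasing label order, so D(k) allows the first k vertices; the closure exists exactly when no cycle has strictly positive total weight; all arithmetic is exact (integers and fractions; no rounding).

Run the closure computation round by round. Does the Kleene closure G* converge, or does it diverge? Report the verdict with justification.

D(0):
  [0, -∞, -∞, -∞]
  [-∞, 0, 2, -∞]
  [-15, -∞, 0, -∞]
  [9, -8, -∞, 0]
D(1):
  [0, -∞, -∞, -∞]
  [-∞, 0, 2, -∞]
  [-15, -∞, 0, -∞]
  [9, -8, -∞, 0]
D(2):
  [0, -∞, -∞, -∞]
  [-∞, 0, 2, -∞]
  [-15, -∞, 0, -∞]
  [9, -8, -6, 0]
D(3):
  [0, -∞, -∞, -∞]
  [-13, 0, 2, -∞]
  [-15, -∞, 0, -∞]
  [9, -8, -6, 0]
D(4):
  [0, -∞, -∞, -∞]
  [-13, 0, 2, -∞]
  [-15, -∞, 0, -∞]
  [9, -8, -6, 0]
Key observation: every diagonal entry stays at the unit through all rounds, so no improving cycle exists.
Answer: CONVERGES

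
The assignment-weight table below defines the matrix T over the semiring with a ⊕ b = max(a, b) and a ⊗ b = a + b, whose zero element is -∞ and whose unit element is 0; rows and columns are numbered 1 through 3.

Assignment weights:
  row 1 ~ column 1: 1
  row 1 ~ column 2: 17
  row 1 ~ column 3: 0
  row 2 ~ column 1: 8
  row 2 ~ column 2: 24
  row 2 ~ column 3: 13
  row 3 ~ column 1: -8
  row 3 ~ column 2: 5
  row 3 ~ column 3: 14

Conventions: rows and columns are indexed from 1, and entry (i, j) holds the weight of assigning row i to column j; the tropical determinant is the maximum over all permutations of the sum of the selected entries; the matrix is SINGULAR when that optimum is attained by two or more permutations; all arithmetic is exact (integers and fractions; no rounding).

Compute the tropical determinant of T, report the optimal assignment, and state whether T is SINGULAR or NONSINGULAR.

σ = (1, 2, 3): 1 + 24 + 14 = 39
σ = (1, 3, 2): 1 + 13 + 5 = 19
σ = (2, 1, 3): 17 + 8 + 14 = 39
σ = (2, 3, 1): 17 + 13 + (-8) = 22
σ = (3, 1, 2): 0 + 8 + 5 = 13
σ = (3, 2, 1): 0 + 24 + (-8) = 16
Optimal value attained by: σ = (1, 2, 3).
Answer: det⊕(T) = 39; verdict: SINGULAR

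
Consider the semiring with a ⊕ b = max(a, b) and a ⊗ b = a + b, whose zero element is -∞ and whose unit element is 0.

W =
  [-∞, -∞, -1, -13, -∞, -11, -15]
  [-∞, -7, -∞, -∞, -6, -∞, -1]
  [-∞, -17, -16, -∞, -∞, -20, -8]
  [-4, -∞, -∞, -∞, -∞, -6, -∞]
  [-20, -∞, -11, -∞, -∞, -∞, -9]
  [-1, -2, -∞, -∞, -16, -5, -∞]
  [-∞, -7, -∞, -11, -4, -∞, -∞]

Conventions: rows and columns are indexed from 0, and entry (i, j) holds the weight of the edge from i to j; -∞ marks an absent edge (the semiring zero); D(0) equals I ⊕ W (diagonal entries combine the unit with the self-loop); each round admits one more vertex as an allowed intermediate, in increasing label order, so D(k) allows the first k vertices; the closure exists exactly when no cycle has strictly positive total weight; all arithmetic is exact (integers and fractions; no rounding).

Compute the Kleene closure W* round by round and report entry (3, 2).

D(0):
  [0, -∞, -1, -13, -∞, -11, -15]
  [-∞, 0, -∞, -∞, -6, -∞, -1]
  [-∞, -17, 0, -∞, -∞, -20, -8]
  [-4, -∞, -∞, 0, -∞, -6, -∞]
  [-20, -∞, -11, -∞, 0, -∞, -9]
  [-1, -2, -∞, -∞, -16, 0, -∞]
  [-∞, -7, -∞, -11, -4, -∞, 0]
D(1):
  [0, -∞, -1, -13, -∞, -11, -15]
  [-∞, 0, -∞, -∞, -6, -∞, -1]
  [-∞, -17, 0, -∞, -∞, -20, -8]
  [-4, -∞, -5, 0, -∞, -6, -19]
  [-20, -∞, -11, -33, 0, -31, -9]
  [-1, -2, -2, -14, -16, 0, -16]
  [-∞, -7, -∞, -11, -4, -∞, 0]
D(2):
  [0, -∞, -1, -13, -∞, -11, -15]
  [-∞, 0, -∞, -∞, -6, -∞, -1]
  [-∞, -17, 0, -∞, -23, -20, -8]
  [-4, -∞, -5, 0, -∞, -6, -19]
  [-20, -∞, -11, -33, 0, -31, -9]
  [-1, -2, -2, -14, -8, 0, -3]
  [-∞, -7, -∞, -11, -4, -∞, 0]
D(3):
  [0, -18, -1, -13, -24, -11, -9]
  [-∞, 0, -∞, -∞, -6, -∞, -1]
  [-∞, -17, 0, -∞, -23, -20, -8]
  [-4, -22, -5, 0, -28, -6, -13]
  [-20, -28, -11, -33, 0, -31, -9]
  [-1, -2, -2, -14, -8, 0, -3]
  [-∞, -7, -∞, -11, -4, -∞, 0]
D(4):
  [0, -18, -1, -13, -24, -11, -9]
  [-∞, 0, -∞, -∞, -6, -∞, -1]
  [-∞, -17, 0, -∞, -23, -20, -8]
  [-4, -22, -5, 0, -28, -6, -13]
  [-20, -28, -11, -33, 0, -31, -9]
  [-1, -2, -2, -14, -8, 0, -3]
  [-15, -7, -16, -11, -4, -17, 0]
D(5):
  [0, -18, -1, -13, -24, -11, -9]
  [-26, 0, -17, -39, -6, -37, -1]
  [-43, -17, 0, -56, -23, -20, -8]
  [-4, -22, -5, 0, -28, -6, -13]
  [-20, -28, -11, -33, 0, -31, -9]
  [-1, -2, -2, -14, -8, 0, -3]
  [-15, -7, -15, -11, -4, -17, 0]
D(6):
  [0, -13, -1, -13, -19, -11, -9]
  [-26, 0, -17, -39, -6, -37, -1]
  [-21, -17, 0, -34, -23, -20, -8]
  [-4, -8, -5, 0, -14, -6, -9]
  [-20, -28, -11, -33, 0, -31, -9]
  [-1, -2, -2, -14, -8, 0, -3]
  [-15, -7, -15, -11, -4, -17, 0]
D(7):
  [0, -13, -1, -13, -13, -11, -9]
  [-16, 0, -16, -12, -5, -18, -1]
  [-21, -15, 0, -19, -12, -20, -8]
  [-4, -8, -5, 0, -13, -6, -9]
  [-20, -16, -11, -20, 0, -26, -9]
  [-1, -2, -2, -14, -7, 0, -3]
  [-15, -7, -15, -11, -4, -17, 0]
Answer: W*[3][2] = -5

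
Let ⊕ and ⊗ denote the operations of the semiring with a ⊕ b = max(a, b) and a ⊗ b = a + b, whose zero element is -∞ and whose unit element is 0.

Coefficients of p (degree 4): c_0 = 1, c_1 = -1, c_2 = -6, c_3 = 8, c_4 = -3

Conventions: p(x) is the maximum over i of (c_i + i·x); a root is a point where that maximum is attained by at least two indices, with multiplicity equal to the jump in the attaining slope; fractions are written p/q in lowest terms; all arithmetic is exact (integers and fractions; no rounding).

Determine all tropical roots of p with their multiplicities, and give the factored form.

hull edge (i=0, c=1) to (i=3, c=8): slope 7/3, span 3
hull edge (i=3, c=8) to (i=4, c=-3): slope -11, span 1
Factored form: p(x) = -3 ⊗ (x ⊕ (-7/3)) ⊗ (x ⊕ (-7/3)) ⊗ (x ⊕ (-7/3)) ⊗ (x ⊕ 11)
Answer: roots = -7/3 (mult 3), 11 (mult 1)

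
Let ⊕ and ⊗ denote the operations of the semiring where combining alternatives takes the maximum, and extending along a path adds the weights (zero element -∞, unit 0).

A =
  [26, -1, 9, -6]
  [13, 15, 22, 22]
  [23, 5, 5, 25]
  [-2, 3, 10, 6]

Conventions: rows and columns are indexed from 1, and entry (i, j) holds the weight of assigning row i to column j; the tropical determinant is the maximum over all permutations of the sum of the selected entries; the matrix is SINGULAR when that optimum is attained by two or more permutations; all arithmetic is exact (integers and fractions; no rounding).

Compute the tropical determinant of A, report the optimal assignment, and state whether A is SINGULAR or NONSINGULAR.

σ = (1, 2, 3, 4): 26 + 15 + 5 + 6 = 52
σ = (1, 2, 4, 3): 26 + 15 + 25 + 10 = 76
σ = (1, 3, 2, 4): 26 + 22 + 5 + 6 = 59
σ = (1, 3, 4, 2): 26 + 22 + 25 + 3 = 76
σ = (1, 4, 2, 3): 26 + 22 + 5 + 10 = 63
σ = (1, 4, 3, 2): 26 + 22 + 5 + 3 = 56
σ = (2, 1, 3, 4): (-1) + 13 + 5 + 6 = 23
σ = (2, 1, 4, 3): (-1) + 13 + 25 + 10 = 47
σ = (2, 3, 1, 4): (-1) + 22 + 23 + 6 = 50
σ = (2, 3, 4, 1): (-1) + 22 + 25 + (-2) = 44
σ = (2, 4, 1, 3): (-1) + 22 + 23 + 10 = 54
σ = (2, 4, 3, 1): (-1) + 22 + 5 + (-2) = 24
σ = (3, 1, 2, 4): 9 + 13 + 5 + 6 = 33
σ = (3, 1, 4, 2): 9 + 13 + 25 + 3 = 50
σ = (3, 2, 1, 4): 9 + 15 + 23 + 6 = 53
σ = (3, 2, 4, 1): 9 + 15 + 25 + (-2) = 47
σ = (3, 4, 1, 2): 9 + 22 + 23 + 3 = 57
σ = (3, 4, 2, 1): 9 + 22 + 5 + (-2) = 34
σ = (4, 1, 2, 3): (-6) + 13 + 5 + 10 = 22
σ = (4, 1, 3, 2): (-6) + 13 + 5 + 3 = 15
σ = (4, 2, 1, 3): (-6) + 15 + 23 + 10 = 42
σ = (4, 2, 3, 1): (-6) + 15 + 5 + (-2) = 12
σ = (4, 3, 1, 2): (-6) + 22 + 23 + 3 = 42
σ = (4, 3, 2, 1): (-6) + 22 + 5 + (-2) = 19
Optimal value attained by: σ = (1, 2, 4, 3).
Answer: det⊕(A) = 76; verdict: SINGULAR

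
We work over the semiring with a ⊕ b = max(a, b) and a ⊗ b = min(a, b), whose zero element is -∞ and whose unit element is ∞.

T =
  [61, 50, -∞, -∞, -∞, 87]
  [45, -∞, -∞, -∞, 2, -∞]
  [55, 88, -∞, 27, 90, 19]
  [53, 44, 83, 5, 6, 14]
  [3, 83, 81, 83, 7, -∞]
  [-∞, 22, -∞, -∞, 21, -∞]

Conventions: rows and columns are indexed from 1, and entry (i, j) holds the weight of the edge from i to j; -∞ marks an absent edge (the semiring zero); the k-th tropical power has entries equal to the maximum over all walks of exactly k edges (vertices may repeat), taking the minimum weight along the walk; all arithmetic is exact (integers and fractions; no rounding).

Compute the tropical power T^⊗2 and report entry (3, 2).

T^⊗2:
  [61, 50, -∞, -∞, 21, 61]
  [45, 45, 2, 2, 2, 45]
  [55, 83, 81, 83, 19, 55]
  [55, 83, 6, 27, 83, 53]
  [55, 81, 83, 27, 81, 19]
  [22, 21, 21, 21, 7, -∞]
Key observation: the optimum is the walk 3->5->2, with weight 90 min 83 = 83.
Optimal value attained by: walk 3->5->2.
Answer: (T^⊗2)[3][2] = 83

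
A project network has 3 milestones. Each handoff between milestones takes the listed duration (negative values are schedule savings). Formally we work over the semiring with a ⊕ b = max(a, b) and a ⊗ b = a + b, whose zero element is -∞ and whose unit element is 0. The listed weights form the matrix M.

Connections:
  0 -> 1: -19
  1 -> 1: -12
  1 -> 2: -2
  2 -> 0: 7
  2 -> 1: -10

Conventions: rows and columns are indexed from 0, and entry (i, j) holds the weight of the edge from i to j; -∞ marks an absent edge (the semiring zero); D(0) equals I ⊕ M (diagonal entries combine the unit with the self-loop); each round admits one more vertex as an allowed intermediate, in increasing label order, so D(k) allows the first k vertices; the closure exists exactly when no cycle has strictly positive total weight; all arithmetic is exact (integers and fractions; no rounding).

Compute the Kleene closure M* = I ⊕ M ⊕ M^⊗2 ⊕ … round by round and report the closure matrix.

D(0):
  [0, -19, -∞]
  [-∞, 0, -2]
  [7, -10, 0]
D(1):
  [0, -19, -∞]
  [-∞, 0, -2]
  [7, -10, 0]
D(2):
  [0, -19, -21]
  [-∞, 0, -2]
  [7, -10, 0]
D(3):
  [0, -19, -21]
  [5, 0, -2]
  [7, -10, 0]
Answer: M* = [[0, -19, -21], [5, 0, -2], [7, -10, 0]]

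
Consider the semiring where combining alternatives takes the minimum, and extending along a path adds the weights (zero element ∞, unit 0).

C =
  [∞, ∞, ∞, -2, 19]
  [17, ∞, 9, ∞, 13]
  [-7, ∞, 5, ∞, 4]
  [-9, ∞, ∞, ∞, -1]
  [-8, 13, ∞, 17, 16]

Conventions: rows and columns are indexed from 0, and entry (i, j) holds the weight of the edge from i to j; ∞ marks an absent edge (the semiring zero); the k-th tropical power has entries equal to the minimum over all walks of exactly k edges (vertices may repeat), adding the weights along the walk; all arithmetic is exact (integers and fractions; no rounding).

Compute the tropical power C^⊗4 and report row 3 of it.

C^⊗2:
  [-11, 32, ∞, 36, -3]
  [2, 26, 14, 15, 13]
  [-4, 17, 10, -9, 9]
  [-9, 12, ∞, -11, 10]
  [8, 29, 22, -10, 11]
C^⊗3:
  [-11, 10, 41, -13, 8]
  [5, 26, 19, 0, 14]
  [-18, 22, 15, -6, -10]
  [-20, 23, 21, -11, -12]
  [-19, 24, 27, 6, -11]
C^⊗4:
  [-22, 21, 19, -13, -14]
  [-9, 27, 24, 3, -1]
  [-18, 3, 20, -20, -7]
  [-20, 1, 26, -22, -12]
  [-19, 2, 32, -21, 0]
Answer: row 3 of C^⊗4 = [-20, 1, 26, -22, -12]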